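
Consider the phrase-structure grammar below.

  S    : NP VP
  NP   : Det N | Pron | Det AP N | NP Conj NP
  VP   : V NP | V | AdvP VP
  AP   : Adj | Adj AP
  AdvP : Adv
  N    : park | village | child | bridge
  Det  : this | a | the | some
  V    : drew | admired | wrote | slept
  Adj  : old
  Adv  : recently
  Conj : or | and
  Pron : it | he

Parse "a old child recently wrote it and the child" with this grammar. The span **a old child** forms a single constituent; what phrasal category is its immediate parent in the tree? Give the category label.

S
  NP
    Det: a
    AP
      Adj: old
    N: child
  VP
    AdvP
      Adv: recently
    VP
      V: wrote
      NP
        NP
          Pron: it
        Conj: and
        NP
          Det: the
          N: child
The span 'a old child' is the NP node built by NP → Det AP N.
Its mother is the S built by S → NP VP.

S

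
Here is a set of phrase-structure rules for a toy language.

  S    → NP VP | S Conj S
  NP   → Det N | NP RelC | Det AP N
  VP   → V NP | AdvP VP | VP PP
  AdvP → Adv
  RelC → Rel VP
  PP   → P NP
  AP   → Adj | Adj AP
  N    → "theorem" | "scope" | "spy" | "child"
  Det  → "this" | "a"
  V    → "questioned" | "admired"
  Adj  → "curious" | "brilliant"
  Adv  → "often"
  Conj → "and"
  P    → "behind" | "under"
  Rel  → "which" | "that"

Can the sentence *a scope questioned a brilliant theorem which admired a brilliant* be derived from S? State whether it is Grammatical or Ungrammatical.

For S → NP VP, the only prefix that parses as NP is 'a scope', but the remainder 'questioned a brilliant theorem which admired a brilliant' is not a VP under these rules. The alternative S rule S → S Conj S likewise has no satisfying split.

Ungrammatical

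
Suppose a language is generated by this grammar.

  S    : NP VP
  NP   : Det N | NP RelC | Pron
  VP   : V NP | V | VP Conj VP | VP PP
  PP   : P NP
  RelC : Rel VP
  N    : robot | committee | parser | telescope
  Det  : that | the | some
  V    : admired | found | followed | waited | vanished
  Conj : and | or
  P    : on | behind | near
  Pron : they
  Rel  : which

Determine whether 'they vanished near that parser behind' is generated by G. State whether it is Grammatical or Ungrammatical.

For S → NP VP, the only prefix that parses as NP is 'they', but the remainder 'vanished near that parser behind' is not a VP under these rules.

Ungrammatical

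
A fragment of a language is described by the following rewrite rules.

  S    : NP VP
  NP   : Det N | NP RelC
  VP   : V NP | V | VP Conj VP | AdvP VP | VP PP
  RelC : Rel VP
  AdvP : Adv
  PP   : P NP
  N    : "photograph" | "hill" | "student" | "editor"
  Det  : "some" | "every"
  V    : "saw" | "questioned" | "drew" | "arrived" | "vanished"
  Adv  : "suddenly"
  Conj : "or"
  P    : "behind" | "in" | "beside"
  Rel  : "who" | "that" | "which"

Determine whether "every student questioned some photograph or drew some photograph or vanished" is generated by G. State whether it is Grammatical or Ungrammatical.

Grammatical

[S [NP [Det every] [N student]] [VP [VP [V questioned] [NP [Det some] [N photograph]]] [Conj or] [VP [VP [V drew] [NP [Det some] [N photograph]]] [Conj or] [VP [V vanished]]]]]
The bracketing above is licensed at every node by one of the given productions, with S at the root.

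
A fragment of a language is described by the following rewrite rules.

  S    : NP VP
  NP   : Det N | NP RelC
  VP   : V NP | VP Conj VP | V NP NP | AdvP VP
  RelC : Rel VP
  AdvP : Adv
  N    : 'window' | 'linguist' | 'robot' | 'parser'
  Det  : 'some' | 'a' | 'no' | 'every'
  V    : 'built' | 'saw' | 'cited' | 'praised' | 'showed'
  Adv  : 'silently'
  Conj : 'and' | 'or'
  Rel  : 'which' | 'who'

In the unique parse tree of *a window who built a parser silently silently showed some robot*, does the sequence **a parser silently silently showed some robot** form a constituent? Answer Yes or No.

No

[S [NP [NP [Det a] [N window]] [RelC [Rel who] [VP [V built] [NP [Det a] [N parser]]]]] [VP [AdvP [Adv silently]] [VP [AdvP [Adv silently]] [VP [V showed] [NP [Det some] [N robot]]]]]]
The smallest constituent containing 'a parser silently silently showed some robot' is the S spanning 'a window who built a parser silently silently showed some robot'; no single node in the tree dominates exactly the given words.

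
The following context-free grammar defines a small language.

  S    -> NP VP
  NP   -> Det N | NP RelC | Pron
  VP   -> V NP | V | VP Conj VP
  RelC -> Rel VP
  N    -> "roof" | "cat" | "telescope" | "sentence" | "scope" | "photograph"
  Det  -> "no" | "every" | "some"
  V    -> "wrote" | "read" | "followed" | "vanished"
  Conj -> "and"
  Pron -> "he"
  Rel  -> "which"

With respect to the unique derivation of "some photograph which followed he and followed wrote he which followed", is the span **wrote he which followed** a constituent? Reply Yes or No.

Yes

[S [NP [NP [Det some] [N photograph]] [RelC [Rel which] [VP [VP [V followed] [NP [Pron he]]] [Conj and] [VP [V followed]]]]] [VP [V wrote] [NP [NP [Pron he]] [RelC [Rel which] [VP [V followed]]]]]]
The words 'wrote he which followed' are exhaustively dominated by a single VP node (built by VP → V NP), so they form a constituent.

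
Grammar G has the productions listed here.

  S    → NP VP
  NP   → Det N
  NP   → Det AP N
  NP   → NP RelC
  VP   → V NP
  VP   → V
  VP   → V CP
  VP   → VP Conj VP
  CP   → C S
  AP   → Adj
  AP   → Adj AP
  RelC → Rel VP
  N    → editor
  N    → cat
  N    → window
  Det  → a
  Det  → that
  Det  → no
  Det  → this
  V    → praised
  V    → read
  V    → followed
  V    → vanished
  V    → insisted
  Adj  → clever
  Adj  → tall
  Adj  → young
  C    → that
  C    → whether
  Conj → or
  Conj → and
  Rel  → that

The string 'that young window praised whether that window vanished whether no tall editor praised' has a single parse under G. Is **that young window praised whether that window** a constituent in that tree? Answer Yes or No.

No

[S [NP [Det that] [AP [Adj young]] [N window]] [VP [V praised] [CP [C whether] [S [NP [Det that] [N window]] [VP [V vanished] [CP [C whether] [S [NP [Det no] [AP [Adj tall]] [N editor]] [VP [V praised]]]]]]]]]
The smallest constituent containing 'that young window praised whether that window' is the S spanning 'that young window praised whether that window vanished whether no tall editor praised'; no single node in the tree dominates exactly the given words.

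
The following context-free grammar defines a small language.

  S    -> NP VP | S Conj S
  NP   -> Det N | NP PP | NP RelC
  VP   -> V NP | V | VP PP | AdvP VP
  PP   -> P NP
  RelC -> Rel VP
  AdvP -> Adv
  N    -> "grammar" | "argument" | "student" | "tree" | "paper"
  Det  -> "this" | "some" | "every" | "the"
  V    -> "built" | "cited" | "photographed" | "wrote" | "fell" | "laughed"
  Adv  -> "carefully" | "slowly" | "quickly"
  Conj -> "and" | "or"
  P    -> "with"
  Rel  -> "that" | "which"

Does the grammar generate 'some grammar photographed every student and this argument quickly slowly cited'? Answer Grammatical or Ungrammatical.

Grammatical

S
  S
    NP
      Det: some
      N: grammar
    VP
      V: photographed
      NP
        Det: every
        N: student
  Conj: and
  S
    NP
      Det: this
      N: argument
    VP
      AdvP
        Adv: quickly
      VP
        AdvP
          Adv: slowly
        VP
          V: cited
Each bracket corresponds to one application of a listed rule, so the string is derivable from S.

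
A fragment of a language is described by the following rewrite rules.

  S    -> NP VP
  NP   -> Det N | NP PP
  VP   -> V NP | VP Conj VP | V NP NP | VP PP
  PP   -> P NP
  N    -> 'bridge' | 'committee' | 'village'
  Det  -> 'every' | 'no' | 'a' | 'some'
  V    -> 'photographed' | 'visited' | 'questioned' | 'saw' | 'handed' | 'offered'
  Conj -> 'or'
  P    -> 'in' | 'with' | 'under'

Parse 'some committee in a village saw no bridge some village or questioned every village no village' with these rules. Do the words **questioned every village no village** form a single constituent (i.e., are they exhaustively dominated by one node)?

Yes

[S [NP [NP [Det some] [N committee]] [PP [P in] [NP [Det a] [N village]]]] [VP [VP [V saw] [NP [Det no] [N bridge]] [NP [Det some] [N village]]] [Conj or] [VP [V questioned] [NP [Det every] [N village]] [NP [Det no] [N village]]]]]
The words 'questioned every village no village' are exhaustively dominated by a single VP node (built by VP → V NP NP), so they form a constituent.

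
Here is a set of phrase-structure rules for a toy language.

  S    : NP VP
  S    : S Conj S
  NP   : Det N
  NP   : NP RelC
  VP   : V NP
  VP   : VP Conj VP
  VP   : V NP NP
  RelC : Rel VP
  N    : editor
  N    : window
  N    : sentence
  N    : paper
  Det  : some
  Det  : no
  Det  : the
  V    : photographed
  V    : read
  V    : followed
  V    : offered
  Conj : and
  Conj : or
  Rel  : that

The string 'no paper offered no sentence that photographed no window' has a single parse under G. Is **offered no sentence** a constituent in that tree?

No

[S [NP [Det no] [N paper]] [VP [V offered] [NP [NP [Det no] [N sentence]] [RelC [Rel that] [VP [V photographed] [NP [Det no] [N window]]]]]]]
The smallest constituent containing 'offered no sentence' is the VP spanning 'offered no sentence that photographed no window'; no single node in the tree dominates exactly the given words.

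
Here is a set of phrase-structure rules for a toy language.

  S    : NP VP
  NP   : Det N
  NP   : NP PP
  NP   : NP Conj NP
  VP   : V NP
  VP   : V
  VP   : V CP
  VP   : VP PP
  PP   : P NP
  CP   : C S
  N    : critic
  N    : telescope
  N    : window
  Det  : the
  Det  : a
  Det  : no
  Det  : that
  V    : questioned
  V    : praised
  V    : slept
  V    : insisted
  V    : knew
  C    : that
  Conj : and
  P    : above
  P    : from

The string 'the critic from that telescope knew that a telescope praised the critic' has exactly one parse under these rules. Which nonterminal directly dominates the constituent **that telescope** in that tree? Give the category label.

[S [NP [NP [Det the] [N critic]] [PP [P from] [NP [Det that] [N telescope]]]] [VP [V knew] [CP [C that] [S [NP [Det a] [N telescope]] [VP [V praised] [NP [Det the] [N critic]]]]]]]
The span 'that telescope' is the NP node built by NP → Det N.
Its mother is the PP built by PP → P NP.

PP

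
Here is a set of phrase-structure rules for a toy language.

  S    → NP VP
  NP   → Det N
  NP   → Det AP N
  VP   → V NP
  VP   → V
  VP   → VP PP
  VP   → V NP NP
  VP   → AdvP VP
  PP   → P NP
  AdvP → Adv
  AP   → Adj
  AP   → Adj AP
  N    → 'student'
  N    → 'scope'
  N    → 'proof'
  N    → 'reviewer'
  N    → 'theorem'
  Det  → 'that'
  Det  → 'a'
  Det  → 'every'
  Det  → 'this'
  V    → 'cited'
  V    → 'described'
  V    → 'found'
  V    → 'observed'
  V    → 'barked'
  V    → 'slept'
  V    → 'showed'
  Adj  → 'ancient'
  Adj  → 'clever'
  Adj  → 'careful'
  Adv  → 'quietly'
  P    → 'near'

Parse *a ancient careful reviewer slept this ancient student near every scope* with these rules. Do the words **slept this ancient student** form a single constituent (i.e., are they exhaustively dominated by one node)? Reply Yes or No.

[S [NP [Det a] [AP [Adj ancient] [AP [Adj careful]]] [N reviewer]] [VP [VP [V slept] [NP [Det this] [AP [Adj ancient]] [N student]]] [PP [P near] [NP [Det every] [N scope]]]]]
The words 'slept this ancient student' are exhaustively dominated by a single VP node (built by VP → V NP), so they form a constituent.

Yes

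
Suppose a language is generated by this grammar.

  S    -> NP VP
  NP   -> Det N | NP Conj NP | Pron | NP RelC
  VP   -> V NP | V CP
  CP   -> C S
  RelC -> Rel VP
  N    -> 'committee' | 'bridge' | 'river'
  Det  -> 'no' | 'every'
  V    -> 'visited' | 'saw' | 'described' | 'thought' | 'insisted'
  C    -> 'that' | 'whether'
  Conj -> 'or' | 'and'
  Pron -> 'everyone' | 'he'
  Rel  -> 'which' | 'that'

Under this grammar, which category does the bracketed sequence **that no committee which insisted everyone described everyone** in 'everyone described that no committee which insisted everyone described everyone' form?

CP

S
  NP
    Pron: everyone
  VP
    V: described
    CP
      C: that
      S
        NP
          NP
            Det: no
            N: committee
          RelC
            Rel: which
            VP
              V: insisted
              NP
                Pron: everyone
        VP
          V: described
          NP
            Pron: everyone
The span 'that no committee which insisted everyone described everyone' is the CP node built by CP → C S.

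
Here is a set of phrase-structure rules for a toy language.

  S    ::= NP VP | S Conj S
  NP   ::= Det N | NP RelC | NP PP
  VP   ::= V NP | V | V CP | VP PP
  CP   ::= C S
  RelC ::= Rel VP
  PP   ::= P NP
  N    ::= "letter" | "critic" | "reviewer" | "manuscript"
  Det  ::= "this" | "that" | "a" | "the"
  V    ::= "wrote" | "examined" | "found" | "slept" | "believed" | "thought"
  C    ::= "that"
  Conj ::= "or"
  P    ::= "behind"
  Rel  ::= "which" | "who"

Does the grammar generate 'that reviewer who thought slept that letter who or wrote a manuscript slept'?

A Rel word can never sit immediately before a Conj word in any string this grammar generates, so the substring 'who or' rules out a derivation.

Ungrammatical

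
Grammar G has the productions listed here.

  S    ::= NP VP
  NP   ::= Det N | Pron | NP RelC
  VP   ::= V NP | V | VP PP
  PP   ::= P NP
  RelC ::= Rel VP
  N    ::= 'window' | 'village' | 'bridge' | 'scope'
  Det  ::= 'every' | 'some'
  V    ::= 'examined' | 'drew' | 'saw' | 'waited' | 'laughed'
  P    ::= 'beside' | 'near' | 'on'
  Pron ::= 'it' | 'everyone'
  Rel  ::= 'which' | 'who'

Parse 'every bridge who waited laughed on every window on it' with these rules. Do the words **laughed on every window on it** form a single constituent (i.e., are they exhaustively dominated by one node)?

[S [NP [NP [Det every] [N bridge]] [RelC [Rel who] [VP [V waited]]]] [VP [VP [VP [V laughed]] [PP [P on] [NP [Det every] [N window]]]] [PP [P on] [NP [Pron it]]]]]
The words 'laughed on every window on it' are exhaustively dominated by a single VP node (built by VP → VP PP), so they form a constituent.

Yes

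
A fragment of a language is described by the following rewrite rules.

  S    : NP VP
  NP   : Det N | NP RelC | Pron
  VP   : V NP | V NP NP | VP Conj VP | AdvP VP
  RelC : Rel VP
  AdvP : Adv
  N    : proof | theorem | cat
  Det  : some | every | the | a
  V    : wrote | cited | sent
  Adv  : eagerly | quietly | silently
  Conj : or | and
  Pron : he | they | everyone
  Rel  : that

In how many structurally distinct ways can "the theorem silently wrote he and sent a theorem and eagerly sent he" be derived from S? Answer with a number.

Two of the 5 distinct bracketings:
[S [NP [Det the] [N theorem]] [VP [VP [AdvP [Adv silently]] [VP [V wrote] [NP [Pron he]]]] [Conj and] [VP [VP [V sent] [NP [Det a] [N theorem]]] [Conj and] [VP [AdvP [Adv eagerly]] [VP [V sent] [NP [Pron he]]]]]]]
[S [NP [Det the] [N theorem]] [VP [VP [VP [AdvP [Adv silently]] [VP [V wrote] [NP [Pron he]]]] [Conj and] [VP [V sent] [NP [Det a] [N theorem]]]] [Conj and] [VP [AdvP [Adv eagerly]] [VP [V sent] [NP [Pron he]]]]]]
The trees differ in how a recursive rule is bracketed over the same span.

5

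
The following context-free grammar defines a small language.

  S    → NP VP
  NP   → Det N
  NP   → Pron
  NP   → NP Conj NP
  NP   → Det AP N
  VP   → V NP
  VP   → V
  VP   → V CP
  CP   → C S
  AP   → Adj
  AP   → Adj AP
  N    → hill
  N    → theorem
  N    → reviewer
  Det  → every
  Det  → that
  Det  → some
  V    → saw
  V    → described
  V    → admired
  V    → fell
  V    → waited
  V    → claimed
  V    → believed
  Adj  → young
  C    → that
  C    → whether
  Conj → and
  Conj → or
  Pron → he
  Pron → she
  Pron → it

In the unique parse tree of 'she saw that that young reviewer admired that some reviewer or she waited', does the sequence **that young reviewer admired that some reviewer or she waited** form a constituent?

Yes

[S [NP [Pron she]] [VP [V saw] [CP [C that] [S [NP [Det that] [AP [Adj young]] [N reviewer]] [VP [V admired] [CP [C that] [S [NP [NP [Det some] [N reviewer]] [Conj or] [NP [Pron she]]] [VP [V waited]]]]]]]]]
The words 'that young reviewer admired that some reviewer or she waited' are exhaustively dominated by a single S node (built by S → NP VP), so they form a constituent.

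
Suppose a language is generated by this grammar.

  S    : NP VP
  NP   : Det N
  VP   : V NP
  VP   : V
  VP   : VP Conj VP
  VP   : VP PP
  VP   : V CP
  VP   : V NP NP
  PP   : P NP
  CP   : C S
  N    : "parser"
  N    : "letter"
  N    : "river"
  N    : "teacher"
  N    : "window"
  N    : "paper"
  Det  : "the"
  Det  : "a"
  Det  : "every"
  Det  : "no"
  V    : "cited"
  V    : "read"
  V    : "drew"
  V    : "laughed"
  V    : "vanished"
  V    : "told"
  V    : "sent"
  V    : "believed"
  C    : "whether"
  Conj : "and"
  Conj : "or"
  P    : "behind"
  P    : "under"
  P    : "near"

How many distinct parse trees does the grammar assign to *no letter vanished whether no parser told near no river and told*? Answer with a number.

3

Two of the 3 distinct bracketings:
[S [NP [Det no] [N letter]] [VP [VP [VP [V vanished] [CP [C whether] [S [NP [Det no] [N parser]] [VP [V told]]]]] [PP [P near] [NP [Det no] [N river]]]] [Conj and] [VP [V told]]]]
[S [NP [Det no] [N letter]] [VP [VP [V vanished] [CP [C whether] [S [NP [Det no] [N parser]] [VP [VP [V told]] [PP [P near] [NP [Det no] [N river]]]]]]] [Conj and] [VP [V told]]]]
The trees differ in how a recursive rule is bracketed over the same span.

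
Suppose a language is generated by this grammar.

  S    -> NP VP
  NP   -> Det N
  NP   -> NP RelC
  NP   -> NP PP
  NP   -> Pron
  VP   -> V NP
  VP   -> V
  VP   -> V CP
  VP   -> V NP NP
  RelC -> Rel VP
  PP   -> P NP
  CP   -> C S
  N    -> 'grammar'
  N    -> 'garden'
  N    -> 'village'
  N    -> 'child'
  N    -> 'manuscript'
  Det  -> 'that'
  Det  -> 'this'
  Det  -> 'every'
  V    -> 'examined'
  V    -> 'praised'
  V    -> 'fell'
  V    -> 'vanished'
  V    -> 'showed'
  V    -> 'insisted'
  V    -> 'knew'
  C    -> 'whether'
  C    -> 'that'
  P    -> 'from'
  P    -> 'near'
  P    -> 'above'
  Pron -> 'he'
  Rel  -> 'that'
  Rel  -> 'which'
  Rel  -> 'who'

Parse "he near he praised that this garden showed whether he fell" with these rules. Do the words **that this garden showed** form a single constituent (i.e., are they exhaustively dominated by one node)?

[S [NP [NP [Pron he]] [PP [P near] [NP [Pron he]]]] [VP [V praised] [CP [C that] [S [NP [Det this] [N garden]] [VP [V showed] [CP [C whether] [S [NP [Pron he]] [VP [V fell]]]]]]]]]
The smallest constituent containing 'that this garden showed' is the CP spanning 'that this garden showed whether he fell'; no single node in the tree dominates exactly the given words.

No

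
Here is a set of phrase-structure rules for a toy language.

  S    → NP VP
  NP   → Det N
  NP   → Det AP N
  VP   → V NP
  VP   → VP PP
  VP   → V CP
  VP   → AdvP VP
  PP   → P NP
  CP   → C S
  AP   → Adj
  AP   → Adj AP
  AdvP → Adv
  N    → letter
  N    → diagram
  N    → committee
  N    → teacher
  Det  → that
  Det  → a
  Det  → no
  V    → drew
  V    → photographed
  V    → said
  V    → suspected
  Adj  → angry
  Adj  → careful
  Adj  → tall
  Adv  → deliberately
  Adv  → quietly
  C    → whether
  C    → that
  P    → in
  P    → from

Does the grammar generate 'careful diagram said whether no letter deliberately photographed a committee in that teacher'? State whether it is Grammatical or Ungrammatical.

Ungrammatical

For S → NP VP, no prefix of the string parses as an NP.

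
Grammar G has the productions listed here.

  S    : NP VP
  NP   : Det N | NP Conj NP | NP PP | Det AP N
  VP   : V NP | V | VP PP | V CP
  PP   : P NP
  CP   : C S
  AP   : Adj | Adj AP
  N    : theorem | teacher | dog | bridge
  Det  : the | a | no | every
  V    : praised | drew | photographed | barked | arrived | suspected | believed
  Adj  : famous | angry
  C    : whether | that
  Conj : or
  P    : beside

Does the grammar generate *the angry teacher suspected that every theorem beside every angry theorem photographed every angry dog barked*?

Ungrammatical

For S → NP VP, the only prefix that parses as NP is 'the angry teacher', but the remainder 'suspected that every theorem beside every angry theorem photographed every angry dog barked' is not a VP under these rules.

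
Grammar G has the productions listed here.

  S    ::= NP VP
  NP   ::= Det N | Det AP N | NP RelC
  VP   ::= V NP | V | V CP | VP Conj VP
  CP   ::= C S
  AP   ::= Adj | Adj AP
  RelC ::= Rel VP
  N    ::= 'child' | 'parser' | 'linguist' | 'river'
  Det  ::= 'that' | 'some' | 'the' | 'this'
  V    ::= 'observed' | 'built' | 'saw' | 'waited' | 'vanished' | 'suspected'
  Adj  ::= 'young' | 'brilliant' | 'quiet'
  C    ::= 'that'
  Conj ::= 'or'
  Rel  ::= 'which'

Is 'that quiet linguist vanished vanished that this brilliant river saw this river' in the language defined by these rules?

For S → NP VP, the only prefix that parses as NP is 'that quiet linguist', but the remainder 'vanished vanished that this brilliant river saw this river' is not a VP under these rules.

Ungrammatical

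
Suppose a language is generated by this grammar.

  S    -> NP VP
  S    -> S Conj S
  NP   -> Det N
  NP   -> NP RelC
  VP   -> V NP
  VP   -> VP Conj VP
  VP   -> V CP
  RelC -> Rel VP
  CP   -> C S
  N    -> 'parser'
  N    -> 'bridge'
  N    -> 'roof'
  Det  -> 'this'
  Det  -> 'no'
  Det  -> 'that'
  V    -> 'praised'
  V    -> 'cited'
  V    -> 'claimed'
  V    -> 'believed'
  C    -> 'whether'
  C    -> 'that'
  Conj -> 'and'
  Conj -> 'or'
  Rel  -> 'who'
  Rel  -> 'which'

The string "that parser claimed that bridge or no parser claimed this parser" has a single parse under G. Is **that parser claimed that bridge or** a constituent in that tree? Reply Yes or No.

[S [S [NP [Det that] [N parser]] [VP [V claimed] [NP [Det that] [N bridge]]]] [Conj or] [S [NP [Det no] [N parser]] [VP [V claimed] [NP [Det this] [N parser]]]]]
The smallest constituent containing 'that parser claimed that bridge or' is the S spanning 'that parser claimed that bridge or no parser claimed this parser'; no single node in the tree dominates exactly the given words.

No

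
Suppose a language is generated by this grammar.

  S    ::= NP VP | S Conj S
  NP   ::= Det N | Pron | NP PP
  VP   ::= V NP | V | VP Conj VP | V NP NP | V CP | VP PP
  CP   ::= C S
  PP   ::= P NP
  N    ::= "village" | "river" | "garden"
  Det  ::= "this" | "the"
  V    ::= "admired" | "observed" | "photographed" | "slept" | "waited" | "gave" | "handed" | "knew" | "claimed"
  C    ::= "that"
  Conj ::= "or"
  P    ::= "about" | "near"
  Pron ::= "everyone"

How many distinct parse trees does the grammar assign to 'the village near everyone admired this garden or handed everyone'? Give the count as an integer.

[S [NP [NP [Det the] [N village]] [PP [P near] [NP [Pron everyone]]]] [VP [VP [V admired] [NP [Det this] [N garden]]] [Conj or] [VP [V handed] [NP [Pron everyone]]]]]
No rule offers an alternative attachment or grouping for any span, so this is the only derivation.

1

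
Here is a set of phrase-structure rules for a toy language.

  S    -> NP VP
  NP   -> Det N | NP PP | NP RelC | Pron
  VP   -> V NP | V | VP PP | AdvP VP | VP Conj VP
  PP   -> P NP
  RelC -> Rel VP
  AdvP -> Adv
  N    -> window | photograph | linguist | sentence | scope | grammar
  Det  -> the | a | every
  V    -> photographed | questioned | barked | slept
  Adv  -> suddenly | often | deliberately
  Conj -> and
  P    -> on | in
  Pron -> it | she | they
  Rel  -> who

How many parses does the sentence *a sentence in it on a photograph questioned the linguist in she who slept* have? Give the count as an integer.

6

Two of the 6 distinct bracketings:
[S [NP [NP [Det a] [N sentence]] [PP [P in] [NP [NP [Pron it]] [PP [P on] [NP [Det a] [N photograph]]]]]] [VP [V questioned] [NP [NP [Det the] [N linguist]] [PP [P in] [NP [NP [Pron she]] [RelC [Rel who] [VP [V slept]]]]]]]]
[S [NP [NP [Det a] [N sentence]] [PP [P in] [NP [NP [Pron it]] [PP [P on] [NP [Det a] [N photograph]]]]]] [VP [V questioned] [NP [NP [NP [Det the] [N linguist]] [PP [P in] [NP [Pron she]]]] [RelC [Rel who] [VP [V slept]]]]]]
The trees differ in how a recursive rule is bracketed over the same span.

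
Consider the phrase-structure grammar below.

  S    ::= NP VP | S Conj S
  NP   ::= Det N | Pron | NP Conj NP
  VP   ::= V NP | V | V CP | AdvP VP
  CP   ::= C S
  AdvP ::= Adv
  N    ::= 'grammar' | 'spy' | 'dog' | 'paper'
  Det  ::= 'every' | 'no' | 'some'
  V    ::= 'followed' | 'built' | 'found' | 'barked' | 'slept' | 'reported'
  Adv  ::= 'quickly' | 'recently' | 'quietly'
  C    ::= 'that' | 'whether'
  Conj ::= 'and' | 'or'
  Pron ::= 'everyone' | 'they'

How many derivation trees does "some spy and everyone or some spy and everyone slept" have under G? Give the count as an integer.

5

Two of the 5 distinct bracketings:
[S [NP [NP [Det some] [N spy]] [Conj and] [NP [NP [Pron everyone]] [Conj or] [NP [NP [Det some] [N spy]] [Conj and] [NP [Pron everyone]]]]] [VP [V slept]]]
[S [NP [NP [Det some] [N spy]] [Conj and] [NP [NP [NP [Pron everyone]] [Conj or] [NP [Det some] [N spy]]] [Conj and] [NP [Pron everyone]]]] [VP [V slept]]]
The trees differ in how a recursive rule is bracketed over the same span.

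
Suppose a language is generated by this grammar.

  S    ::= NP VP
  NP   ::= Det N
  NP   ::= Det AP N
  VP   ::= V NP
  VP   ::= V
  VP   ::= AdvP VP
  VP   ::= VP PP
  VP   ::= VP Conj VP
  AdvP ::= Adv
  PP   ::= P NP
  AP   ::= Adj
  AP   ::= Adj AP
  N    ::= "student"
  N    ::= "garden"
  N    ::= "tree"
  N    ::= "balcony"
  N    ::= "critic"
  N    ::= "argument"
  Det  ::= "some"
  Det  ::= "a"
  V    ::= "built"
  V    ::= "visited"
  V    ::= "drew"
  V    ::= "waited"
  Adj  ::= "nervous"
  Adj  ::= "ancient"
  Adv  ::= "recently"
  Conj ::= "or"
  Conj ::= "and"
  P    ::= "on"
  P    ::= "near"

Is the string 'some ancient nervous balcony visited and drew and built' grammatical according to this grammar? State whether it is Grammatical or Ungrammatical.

[S [NP [Det some] [AP [Adj ancient] [AP [Adj nervous]]] [N balcony]] [VP [VP [V visited]] [Conj and] [VP [VP [V drew]] [Conj and] [VP [V built]]]]]
The bracketing above is licensed at every node by one of the given productions, with S at the root.

Grammatical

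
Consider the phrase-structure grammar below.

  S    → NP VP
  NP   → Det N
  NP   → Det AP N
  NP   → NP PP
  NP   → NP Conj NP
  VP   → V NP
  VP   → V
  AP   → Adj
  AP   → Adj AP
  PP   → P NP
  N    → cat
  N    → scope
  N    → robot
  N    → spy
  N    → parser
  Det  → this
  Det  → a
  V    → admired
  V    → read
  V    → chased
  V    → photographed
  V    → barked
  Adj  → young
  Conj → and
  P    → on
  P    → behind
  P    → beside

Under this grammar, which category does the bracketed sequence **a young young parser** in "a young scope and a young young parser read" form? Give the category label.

[S [NP [NP [Det a] [AP [Adj young]] [N scope]] [Conj and] [NP [Det a] [AP [Adj young] [AP [Adj young]]] [N parser]]] [VP [V read]]]
The span 'a young young parser' is the NP node built by NP → Det AP N.

NP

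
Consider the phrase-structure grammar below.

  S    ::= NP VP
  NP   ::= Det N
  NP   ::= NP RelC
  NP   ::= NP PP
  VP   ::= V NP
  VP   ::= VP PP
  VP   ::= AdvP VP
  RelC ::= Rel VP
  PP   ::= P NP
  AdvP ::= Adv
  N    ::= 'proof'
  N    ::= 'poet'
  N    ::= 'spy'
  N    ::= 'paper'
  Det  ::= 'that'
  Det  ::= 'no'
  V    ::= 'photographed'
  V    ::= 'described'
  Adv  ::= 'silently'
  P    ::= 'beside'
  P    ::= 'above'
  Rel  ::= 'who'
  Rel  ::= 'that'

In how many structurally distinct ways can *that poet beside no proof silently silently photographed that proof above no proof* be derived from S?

4

Two of the 4 distinct bracketings:
[S [NP [NP [Det that] [N poet]] [PP [P beside] [NP [Det no] [N proof]]]] [VP [VP [AdvP [Adv silently]] [VP [AdvP [Adv silently]] [VP [V photographed] [NP [Det that] [N proof]]]]] [PP [P above] [NP [Det no] [N proof]]]]]
[S [NP [NP [Det that] [N poet]] [PP [P beside] [NP [Det no] [N proof]]]] [VP [AdvP [Adv silently]] [VP [VP [AdvP [Adv silently]] [VP [V photographed] [NP [Det that] [N proof]]]] [PP [P above] [NP [Det no] [N proof]]]]]]
The trees differ in how a recursive rule is bracketed over the same span.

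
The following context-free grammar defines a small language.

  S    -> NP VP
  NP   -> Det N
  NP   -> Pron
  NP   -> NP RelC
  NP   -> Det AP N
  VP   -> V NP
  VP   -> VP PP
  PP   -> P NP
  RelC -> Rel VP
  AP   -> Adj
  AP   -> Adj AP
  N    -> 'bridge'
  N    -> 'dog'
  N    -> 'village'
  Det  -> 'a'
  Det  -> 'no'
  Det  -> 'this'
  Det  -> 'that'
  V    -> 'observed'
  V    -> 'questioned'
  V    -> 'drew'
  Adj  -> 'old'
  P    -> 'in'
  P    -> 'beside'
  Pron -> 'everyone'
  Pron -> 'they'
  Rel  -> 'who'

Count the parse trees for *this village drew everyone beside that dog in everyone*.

[S [NP [Det this] [N village]] [VP [VP [VP [V drew] [NP [Pron everyone]]] [PP [P beside] [NP [Det that] [N dog]]]] [PP [P in] [NP [Pron everyone]]]]]
No rule offers an alternative attachment or grouping for any span, so this is the only derivation.

1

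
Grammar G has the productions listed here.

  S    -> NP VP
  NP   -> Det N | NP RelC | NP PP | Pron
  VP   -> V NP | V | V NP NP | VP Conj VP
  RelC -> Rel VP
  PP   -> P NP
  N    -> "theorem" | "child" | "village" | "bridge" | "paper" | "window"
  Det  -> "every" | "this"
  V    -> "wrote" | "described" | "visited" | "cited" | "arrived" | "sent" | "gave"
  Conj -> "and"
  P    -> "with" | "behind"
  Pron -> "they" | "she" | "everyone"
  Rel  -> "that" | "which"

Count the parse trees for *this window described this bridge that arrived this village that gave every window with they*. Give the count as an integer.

Two of the 11 distinct bracketings:
[S [NP [Det this] [N window]] [VP [V described] [NP [NP [Det this] [N bridge]] [RelC [Rel that] [VP [V arrived] [NP [NP [Det this] [N village]] [RelC [Rel that] [VP [V gave] [NP [NP [Det every] [N window]] [PP [P with] [NP [Pron they]]]]]]]]]]]]
[S [NP [Det this] [N window]] [VP [V described] [NP [NP [Det this] [N bridge]] [RelC [Rel that] [VP [V arrived] [NP [NP [NP [Det this] [N village]] [RelC [Rel that] [VP [V gave] [NP [Det every] [N window]]]]] [PP [P with] [NP [Pron they]]]]]]]]]
The trees differ in how a recursive rule is bracketed over the same span.

11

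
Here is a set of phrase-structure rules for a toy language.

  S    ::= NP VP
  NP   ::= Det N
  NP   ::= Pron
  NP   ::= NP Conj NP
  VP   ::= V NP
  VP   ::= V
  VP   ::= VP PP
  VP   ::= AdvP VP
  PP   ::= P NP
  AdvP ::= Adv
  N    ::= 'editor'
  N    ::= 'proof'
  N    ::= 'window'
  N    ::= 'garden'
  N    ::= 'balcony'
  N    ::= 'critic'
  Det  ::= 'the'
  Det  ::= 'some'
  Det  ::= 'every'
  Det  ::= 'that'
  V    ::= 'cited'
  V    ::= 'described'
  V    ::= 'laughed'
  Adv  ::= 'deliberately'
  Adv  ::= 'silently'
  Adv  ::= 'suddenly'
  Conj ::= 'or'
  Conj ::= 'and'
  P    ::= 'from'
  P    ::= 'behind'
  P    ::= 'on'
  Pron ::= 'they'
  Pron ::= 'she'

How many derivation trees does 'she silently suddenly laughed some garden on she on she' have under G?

Two of the 6 distinct bracketings:
[S [NP [Pron she]] [VP [VP [VP [AdvP [Adv silently]] [VP [AdvP [Adv suddenly]] [VP [V laughed] [NP [Det some] [N garden]]]]] [PP [P on] [NP [Pron she]]]] [PP [P on] [NP [Pron she]]]]]
[S [NP [Pron she]] [VP [VP [AdvP [Adv silently]] [VP [VP [AdvP [Adv suddenly]] [VP [V laughed] [NP [Det some] [N garden]]]] [PP [P on] [NP [Pron she]]]]] [PP [P on] [NP [Pron she]]]]]
The trees differ in how a recursive rule is bracketed over the same span.

6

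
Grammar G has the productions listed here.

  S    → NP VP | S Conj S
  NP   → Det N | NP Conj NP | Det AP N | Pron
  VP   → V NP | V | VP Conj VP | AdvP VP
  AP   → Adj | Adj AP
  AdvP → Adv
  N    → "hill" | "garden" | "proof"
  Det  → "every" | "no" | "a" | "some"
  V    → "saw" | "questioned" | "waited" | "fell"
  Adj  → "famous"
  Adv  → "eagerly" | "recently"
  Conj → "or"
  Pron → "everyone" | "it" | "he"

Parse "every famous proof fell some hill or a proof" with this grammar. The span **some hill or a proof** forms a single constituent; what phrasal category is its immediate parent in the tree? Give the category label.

VP

S
  NP
    Det: every
    AP
      Adj: famous
    N: proof
  VP
    V: fell
    NP
      NP
        Det: some
        N: hill
      Conj: or
      NP
        Det: a
        N: proof
The span 'some hill or a proof' is the NP node built by NP → NP Conj NP.
Its mother is the VP built by VP → V NP.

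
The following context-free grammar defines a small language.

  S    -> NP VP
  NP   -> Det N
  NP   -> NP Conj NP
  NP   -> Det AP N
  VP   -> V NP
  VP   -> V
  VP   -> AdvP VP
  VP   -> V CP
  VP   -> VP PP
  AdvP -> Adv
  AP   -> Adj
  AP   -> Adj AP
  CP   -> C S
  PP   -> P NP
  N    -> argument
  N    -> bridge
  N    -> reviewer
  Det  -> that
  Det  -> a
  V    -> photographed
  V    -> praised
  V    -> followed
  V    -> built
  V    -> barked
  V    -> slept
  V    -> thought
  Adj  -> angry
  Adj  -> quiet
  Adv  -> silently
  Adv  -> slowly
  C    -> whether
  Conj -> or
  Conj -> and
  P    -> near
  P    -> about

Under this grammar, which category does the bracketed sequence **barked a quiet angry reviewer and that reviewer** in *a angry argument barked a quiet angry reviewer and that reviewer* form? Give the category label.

VP

S
  NP
    Det: a
    AP
      Adj: angry
    N: argument
  VP
    V: barked
    NP
      NP
        Det: a
        AP
          Adj: quiet
          AP
            Adj: angry
        N: reviewer
      Conj: and
      NP
        Det: that
        N: reviewer
The span 'barked a quiet angry reviewer and that reviewer' is the VP node built by VP → V NP.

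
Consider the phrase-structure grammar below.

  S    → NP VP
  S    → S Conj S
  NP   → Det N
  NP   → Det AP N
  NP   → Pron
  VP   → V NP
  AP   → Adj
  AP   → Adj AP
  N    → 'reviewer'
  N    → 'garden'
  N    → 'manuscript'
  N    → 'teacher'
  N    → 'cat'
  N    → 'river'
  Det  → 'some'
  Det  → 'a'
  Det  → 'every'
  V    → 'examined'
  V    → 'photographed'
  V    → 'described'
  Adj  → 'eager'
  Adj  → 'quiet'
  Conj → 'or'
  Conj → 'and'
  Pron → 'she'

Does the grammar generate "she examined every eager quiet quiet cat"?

S
  NP
    Pron: she
  VP
    V: examined
    NP
      Det: every
      AP
        Adj: eager
        AP
          Adj: quiet
          AP
            Adj: quiet
      N: cat
Each bracket corresponds to one application of a listed rule, so the string is derivable from S.

Grammatical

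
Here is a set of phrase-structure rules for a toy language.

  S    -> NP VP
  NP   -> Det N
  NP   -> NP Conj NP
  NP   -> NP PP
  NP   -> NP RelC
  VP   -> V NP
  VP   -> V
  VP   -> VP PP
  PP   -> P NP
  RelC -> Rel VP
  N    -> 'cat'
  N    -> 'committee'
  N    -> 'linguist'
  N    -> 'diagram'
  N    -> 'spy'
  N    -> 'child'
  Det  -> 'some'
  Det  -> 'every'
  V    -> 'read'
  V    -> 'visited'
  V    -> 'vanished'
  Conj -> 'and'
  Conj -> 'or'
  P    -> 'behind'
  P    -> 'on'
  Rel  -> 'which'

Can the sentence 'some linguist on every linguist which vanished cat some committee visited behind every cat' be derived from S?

Ungrammatical

A V word can never sit immediately before an N word in any string this grammar generates, so the substring 'vanished cat' rules out a derivation.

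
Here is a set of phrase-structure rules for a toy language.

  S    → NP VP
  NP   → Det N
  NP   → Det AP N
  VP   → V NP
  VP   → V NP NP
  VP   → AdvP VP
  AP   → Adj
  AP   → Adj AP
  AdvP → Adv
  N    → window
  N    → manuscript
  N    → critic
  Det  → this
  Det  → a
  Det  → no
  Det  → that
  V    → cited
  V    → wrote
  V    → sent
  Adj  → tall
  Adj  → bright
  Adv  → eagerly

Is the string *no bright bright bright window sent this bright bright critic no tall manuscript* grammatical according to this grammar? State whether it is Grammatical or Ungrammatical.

S
  NP
    Det: no
    AP
      Adj: bright
      AP
        Adj: bright
        AP
          Adj: bright
    N: window
  VP
    V: sent
    NP
      Det: this
      AP
        Adj: bright
        AP
          Adj: bright
      N: critic
    NP
      Det: no
      AP
        Adj: tall
      N: manuscript
Every word is introduced by a lexical rule and the phrasal rules combine the resulting categories into a single S.

Grammatical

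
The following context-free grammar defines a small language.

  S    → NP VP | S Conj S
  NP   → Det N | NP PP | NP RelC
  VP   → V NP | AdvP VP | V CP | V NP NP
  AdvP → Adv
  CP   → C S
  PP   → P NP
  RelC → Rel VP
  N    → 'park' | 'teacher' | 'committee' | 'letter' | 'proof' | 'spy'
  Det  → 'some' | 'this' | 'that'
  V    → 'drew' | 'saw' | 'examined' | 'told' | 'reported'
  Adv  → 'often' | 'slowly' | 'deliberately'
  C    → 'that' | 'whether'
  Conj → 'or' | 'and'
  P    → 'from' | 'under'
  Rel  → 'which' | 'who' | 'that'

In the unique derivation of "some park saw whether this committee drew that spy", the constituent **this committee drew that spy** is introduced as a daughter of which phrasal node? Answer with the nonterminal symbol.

[S [NP [Det some] [N park]] [VP [V saw] [CP [C whether] [S [NP [Det this] [N committee]] [VP [V drew] [NP [Det that] [N spy]]]]]]]
The span 'this committee drew that spy' is the S node built by S → NP VP.
Its mother is the CP built by CP → C S.

CP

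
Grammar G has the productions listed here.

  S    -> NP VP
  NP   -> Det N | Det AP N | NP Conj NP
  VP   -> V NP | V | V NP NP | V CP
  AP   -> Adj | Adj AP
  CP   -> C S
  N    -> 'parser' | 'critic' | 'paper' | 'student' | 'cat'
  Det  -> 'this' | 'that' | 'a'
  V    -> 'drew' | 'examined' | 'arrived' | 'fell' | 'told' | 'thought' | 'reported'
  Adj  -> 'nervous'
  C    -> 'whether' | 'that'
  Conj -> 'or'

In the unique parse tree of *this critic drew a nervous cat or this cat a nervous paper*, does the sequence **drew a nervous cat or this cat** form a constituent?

No

[S [NP [Det this] [N critic]] [VP [V drew] [NP [NP [Det a] [AP [Adj nervous]] [N cat]] [Conj or] [NP [Det this] [N cat]]] [NP [Det a] [AP [Adj nervous]] [N paper]]]]
The smallest constituent containing 'drew a nervous cat or this cat' is the VP spanning 'drew a nervous cat or this cat a nervous paper'; no single node in the tree dominates exactly the given words.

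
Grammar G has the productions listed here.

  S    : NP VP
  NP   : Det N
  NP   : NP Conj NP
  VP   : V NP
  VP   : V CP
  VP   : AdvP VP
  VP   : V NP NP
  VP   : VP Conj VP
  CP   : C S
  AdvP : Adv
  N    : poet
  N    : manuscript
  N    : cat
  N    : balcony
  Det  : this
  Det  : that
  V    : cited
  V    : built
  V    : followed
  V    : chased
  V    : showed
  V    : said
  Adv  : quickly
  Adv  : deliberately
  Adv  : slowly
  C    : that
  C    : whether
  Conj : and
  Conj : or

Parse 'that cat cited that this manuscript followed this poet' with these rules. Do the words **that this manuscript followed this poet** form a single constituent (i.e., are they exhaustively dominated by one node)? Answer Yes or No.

Yes

[S [NP [Det that] [N cat]] [VP [V cited] [CP [C that] [S [NP [Det this] [N manuscript]] [VP [V followed] [NP [Det this] [N poet]]]]]]]
The words 'that this manuscript followed this poet' are exhaustively dominated by a single CP node (built by CP → C S), so they form a constituent.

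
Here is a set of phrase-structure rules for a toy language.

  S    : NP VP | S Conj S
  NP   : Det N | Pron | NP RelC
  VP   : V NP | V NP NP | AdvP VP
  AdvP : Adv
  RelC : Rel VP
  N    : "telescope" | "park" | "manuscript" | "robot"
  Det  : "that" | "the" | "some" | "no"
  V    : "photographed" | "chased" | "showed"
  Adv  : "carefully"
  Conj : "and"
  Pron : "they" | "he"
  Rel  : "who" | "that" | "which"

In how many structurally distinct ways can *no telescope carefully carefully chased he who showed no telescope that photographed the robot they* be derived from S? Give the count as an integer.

Two of the 5 distinct bracketings:
[S [NP [Det no] [N telescope]] [VP [AdvP [Adv carefully]] [VP [AdvP [Adv carefully]] [VP [V chased] [NP [NP [Pron he]] [RelC [Rel who] [VP [V showed] [NP [NP [Det no] [N telescope]] [RelC [Rel that] [VP [V photographed] [NP [Det the] [N robot]] [NP [Pron they]]]]]]]]]]]]
[S [NP [Det no] [N telescope]] [VP [AdvP [Adv carefully]] [VP [AdvP [Adv carefully]] [VP [V chased] [NP [NP [Pron he]] [RelC [Rel who] [VP [V showed] [NP [NP [Det no] [N telescope]] [RelC [Rel that] [VP [V photographed] [NP [Det the] [N robot]]]]] [NP [Pron they]]]]]]]]]
The trees differ in how a recursive rule is bracketed over the same span.

5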